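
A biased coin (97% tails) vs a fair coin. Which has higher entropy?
Fair coin

The fair coin is uniform (p=0.5), maximizing binary entropy at 1 bit. The biased coin has H(0.97) ≈ 0.194 bits — its outcome is more predictable, so its entropy is lower.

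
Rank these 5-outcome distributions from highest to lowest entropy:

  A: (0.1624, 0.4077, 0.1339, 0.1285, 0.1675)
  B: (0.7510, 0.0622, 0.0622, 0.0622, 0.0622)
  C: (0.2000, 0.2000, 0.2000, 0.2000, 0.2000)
C > A > B

Key insight: Entropy is maximized by uniform distributions and minimized by concentrated distributions.

- Uniform distributions have maximum entropy log₂(5) = 2.3219 bits
- The more "peaked" or concentrated a distribution, the lower its entropy

Entropies:
  H(A) = 2.1542 bits
  H(B) = 1.3077 bits
  H(C) = 2.3219 bits

Ranking: C > A > B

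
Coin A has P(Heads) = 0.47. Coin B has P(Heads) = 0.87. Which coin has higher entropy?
A

For binary distributions, entropy is maximized at p=0.5 and decreases as p moves toward 0 or 1.

H(A) = H(0.47) = 0.9974 bits
H(B) = H(0.87) = 0.5574 bits

Distribution A (p=0.47) is closer to uniform (p=0.5), so it has higher entropy.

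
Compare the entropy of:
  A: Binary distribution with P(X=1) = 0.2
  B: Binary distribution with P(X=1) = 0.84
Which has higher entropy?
A

For binary distributions, entropy is maximized at p=0.5 and decreases as p moves toward 0 or 1.

H(A) = H(0.2) = 0.7219 bits
H(B) = H(0.84) = 0.6343 bits

Distribution A (p=0.2) is closer to uniform (p=0.5), so it has higher entropy.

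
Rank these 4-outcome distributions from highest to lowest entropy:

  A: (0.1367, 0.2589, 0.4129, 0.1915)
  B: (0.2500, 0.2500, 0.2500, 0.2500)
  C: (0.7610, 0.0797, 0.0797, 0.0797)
B > A > C

Key insight: Entropy is maximized by uniform distributions and minimized by concentrated distributions.

- Uniform distributions have maximum entropy log₂(4) = 2.0000 bits
- The more "peaked" or concentrated a distribution, the lower its entropy

Entropies:
  H(A) = 1.8808 bits
  H(B) = 2.0000 bits
  H(C) = 1.1722 bits

Ranking: B > A > C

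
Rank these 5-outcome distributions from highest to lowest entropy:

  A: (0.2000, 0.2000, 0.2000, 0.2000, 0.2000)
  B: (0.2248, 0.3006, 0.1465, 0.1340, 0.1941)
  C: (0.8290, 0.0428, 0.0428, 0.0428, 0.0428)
A > B > C

Key insight: Entropy is maximized by uniform distributions and minimized by concentrated distributions.

- Uniform distributions have maximum entropy log₂(5) = 2.3219 bits
- The more "peaked" or concentrated a distribution, the lower its entropy

Entropies:
  H(A) = 2.3219 bits
  H(B) = 2.2590 bits
  H(C) = 1.0020 bits

Ranking: A > B > C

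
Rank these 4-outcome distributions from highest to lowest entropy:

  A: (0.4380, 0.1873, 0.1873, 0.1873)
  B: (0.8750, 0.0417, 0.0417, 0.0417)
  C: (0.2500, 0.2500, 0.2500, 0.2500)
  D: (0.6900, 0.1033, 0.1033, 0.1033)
C > A > D > B

Key insight: Entropy is maximized by uniform distributions and minimized by concentrated distributions.

Entropies:
  H(A) = 1.8796 bits
  H(B) = 0.7417 bits
  H(C) = 2.0000 bits
  H(D) = 1.3845 bits

Ranking: C > A > D > B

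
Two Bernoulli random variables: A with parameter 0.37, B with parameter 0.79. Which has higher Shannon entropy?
A

For binary distributions, entropy is maximized at p=0.5 and decreases as p moves toward 0 or 1.

H(A) = H(0.37) = 0.9507 bits
H(B) = H(0.79) = 0.7415 bits

Distribution A (p=0.37) is closer to uniform (p=0.5), so it has higher entropy.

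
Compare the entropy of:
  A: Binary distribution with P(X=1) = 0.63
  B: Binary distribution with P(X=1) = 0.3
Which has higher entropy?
A

For binary distributions, entropy is maximized at p=0.5 and decreases as p moves toward 0 or 1.

H(A) = H(0.63) = 0.9507 bits
H(B) = H(0.3) = 0.8813 bits

Distribution A (p=0.63) is closer to uniform (p=0.5), so it has higher entropy.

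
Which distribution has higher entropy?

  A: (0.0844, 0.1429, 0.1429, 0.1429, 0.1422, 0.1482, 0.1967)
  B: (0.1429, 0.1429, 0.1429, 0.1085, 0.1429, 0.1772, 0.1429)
B

Both distributions are close to uniform, making this a harder comparison.

H(A) = 2.7739 bits
H(B) = 2.7953 bits

The distribution closer to uniform has higher entropy.
Answer: B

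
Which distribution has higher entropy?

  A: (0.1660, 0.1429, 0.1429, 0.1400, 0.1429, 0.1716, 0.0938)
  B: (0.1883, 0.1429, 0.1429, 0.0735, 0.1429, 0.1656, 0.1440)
A

Both distributions are close to uniform, making this a harder comparison.

H(A) = 2.7870 bits
H(B) = 2.7658 bits

The distribution closer to uniform has higher entropy.
Answer: A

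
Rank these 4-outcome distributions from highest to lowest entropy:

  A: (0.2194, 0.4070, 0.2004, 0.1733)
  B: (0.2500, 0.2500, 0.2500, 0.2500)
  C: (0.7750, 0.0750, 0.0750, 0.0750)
B > A > C

Key insight: Entropy is maximized by uniform distributions and minimized by concentrated distributions.

- Uniform distributions have maximum entropy log₂(4) = 2.0000 bits
- The more "peaked" or concentrated a distribution, the lower its entropy

Entropies:
  H(A) = 1.9108 bits
  H(B) = 2.0000 bits
  H(C) = 1.1258 bits

Ranking: B > A > C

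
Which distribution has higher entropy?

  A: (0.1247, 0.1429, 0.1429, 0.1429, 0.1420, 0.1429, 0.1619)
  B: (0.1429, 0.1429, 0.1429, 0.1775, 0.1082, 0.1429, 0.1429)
A

Both distributions are close to uniform, making this a harder comparison.

H(A) = 2.8038 bits
H(B) = 2.7951 bits

The distribution closer to uniform has higher entropy.
Answer: A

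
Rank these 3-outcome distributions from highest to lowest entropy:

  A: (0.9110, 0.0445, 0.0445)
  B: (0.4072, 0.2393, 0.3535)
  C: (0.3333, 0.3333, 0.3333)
C > B > A

Key insight: Entropy is maximized by uniform distributions and minimized by concentrated distributions.

- Uniform distributions have maximum entropy log₂(3) = 1.5850 bits
- The more "peaked" or concentrated a distribution, the lower its entropy

Entropies:
  H(A) = 0.5221 bits
  H(B) = 1.5518 bits
  H(C) = 1.5850 bits

Ranking: C > B > A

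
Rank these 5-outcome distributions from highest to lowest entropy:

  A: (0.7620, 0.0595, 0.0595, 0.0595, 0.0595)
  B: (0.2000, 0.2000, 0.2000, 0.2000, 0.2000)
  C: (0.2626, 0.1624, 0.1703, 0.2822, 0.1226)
B > C > A

Key insight: Entropy is maximized by uniform distributions and minimized by concentrated distributions.

- Uniform distributions have maximum entropy log₂(5) = 2.3219 bits
- The more "peaked" or concentrated a distribution, the lower its entropy

Entropies:
  H(A) = 1.2677 bits
  H(B) = 2.3219 bits
  H(C) = 2.2536 bits

Ranking: B > C > A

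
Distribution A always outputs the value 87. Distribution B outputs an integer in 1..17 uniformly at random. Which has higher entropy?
B

A is deterministic, so H(A) = 0. B is uniform over 17 outcomes, so H(B) = log₂(17) = 4.087 bits. Any distribution with genuine randomness has higher entropy than a deterministic one.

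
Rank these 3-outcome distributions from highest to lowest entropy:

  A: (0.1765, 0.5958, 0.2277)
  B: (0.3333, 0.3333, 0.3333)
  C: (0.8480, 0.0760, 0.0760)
B > A > C

Key insight: Entropy is maximized by uniform distributions and minimized by concentrated distributions.

- Uniform distributions have maximum entropy log₂(3) = 1.5850 bits
- The more "peaked" or concentrated a distribution, the lower its entropy

Entropies:
  H(A) = 1.3728 bits
  H(B) = 1.5850 bits
  H(C) = 0.7668 bits

Ranking: B > A > C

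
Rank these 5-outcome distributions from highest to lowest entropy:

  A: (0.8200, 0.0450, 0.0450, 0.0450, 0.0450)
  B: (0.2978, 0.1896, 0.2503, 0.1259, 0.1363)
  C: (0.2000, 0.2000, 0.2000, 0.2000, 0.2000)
C > B > A

Key insight: Entropy is maximized by uniform distributions and minimized by concentrated distributions.

- Uniform distributions have maximum entropy log₂(5) = 2.3219 bits
- The more "peaked" or concentrated a distribution, the lower its entropy

Entropies:
  H(A) = 1.0401 bits
  H(B) = 2.2438 bits
  H(C) = 2.3219 bits

Ranking: C > B > A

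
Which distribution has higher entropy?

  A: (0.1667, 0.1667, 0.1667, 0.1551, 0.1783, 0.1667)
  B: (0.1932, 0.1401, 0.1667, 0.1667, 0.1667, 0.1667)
A

Both distributions are close to uniform, making this a harder comparison.

H(A) = 2.5838 bits
H(B) = 2.5788 bits

The distribution closer to uniform has higher entropy.
Answer: A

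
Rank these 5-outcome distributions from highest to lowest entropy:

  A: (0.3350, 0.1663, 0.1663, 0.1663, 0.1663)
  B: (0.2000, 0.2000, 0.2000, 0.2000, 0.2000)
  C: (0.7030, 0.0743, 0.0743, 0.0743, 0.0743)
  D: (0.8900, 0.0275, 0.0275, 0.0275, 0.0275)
B > A > C > D

Key insight: Entropy is maximized by uniform distributions and minimized by concentrated distributions.

Entropies:
  H(A) = 2.2500 bits
  H(B) = 2.3219 bits
  H(C) = 1.4716 bits
  H(D) = 0.7199 bits

Ranking: B > A > C > D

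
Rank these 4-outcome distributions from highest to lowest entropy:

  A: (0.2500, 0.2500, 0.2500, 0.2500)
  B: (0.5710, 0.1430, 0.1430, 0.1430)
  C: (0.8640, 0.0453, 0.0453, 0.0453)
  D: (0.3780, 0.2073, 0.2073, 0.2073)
A > D > B > C

Key insight: Entropy is maximized by uniform distributions and minimized by concentrated distributions.

Entropies:
  H(A) = 2.0000 bits
  H(B) = 1.6654 bits
  H(C) = 0.7892 bits
  H(D) = 1.9425 bits

Ranking: A > D > B > C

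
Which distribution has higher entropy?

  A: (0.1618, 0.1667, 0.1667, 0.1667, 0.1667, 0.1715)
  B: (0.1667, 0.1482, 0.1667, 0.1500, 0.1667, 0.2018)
A

Both distributions are close to uniform, making this a harder comparison.

H(A) = 2.5848 bits
H(B) = 2.5772 bits

The distribution closer to uniform has higher entropy.
Answer: A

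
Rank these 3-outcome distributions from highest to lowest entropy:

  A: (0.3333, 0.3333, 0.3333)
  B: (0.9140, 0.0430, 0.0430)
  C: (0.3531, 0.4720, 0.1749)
A > C > B

Key insight: Entropy is maximized by uniform distributions and minimized by concentrated distributions.

- Uniform distributions have maximum entropy log₂(3) = 1.5850 bits
- The more "peaked" or concentrated a distribution, the lower its entropy

Entropies:
  H(A) = 1.5850 bits
  H(B) = 0.5090 bits
  H(C) = 1.4814 bits

Ranking: A > C > B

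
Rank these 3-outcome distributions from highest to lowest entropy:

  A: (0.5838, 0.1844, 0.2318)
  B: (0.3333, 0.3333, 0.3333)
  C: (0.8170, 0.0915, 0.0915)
B > A > C

Key insight: Entropy is maximized by uniform distributions and minimized by concentrated distributions.

- Uniform distributions have maximum entropy log₂(3) = 1.5850 bits
- The more "peaked" or concentrated a distribution, the lower its entropy

Entropies:
  H(A) = 1.3919 bits
  H(B) = 1.5850 bits
  H(C) = 0.8696 bits

Ranking: B > A > C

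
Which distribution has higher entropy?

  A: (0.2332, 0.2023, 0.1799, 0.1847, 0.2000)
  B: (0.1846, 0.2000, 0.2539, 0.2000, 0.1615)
A

Both distributions are close to uniform, making this a harder comparison.

H(A) = 2.3158 bits
H(B) = 2.3057 bits

The distribution closer to uniform has higher entropy.
Answer: A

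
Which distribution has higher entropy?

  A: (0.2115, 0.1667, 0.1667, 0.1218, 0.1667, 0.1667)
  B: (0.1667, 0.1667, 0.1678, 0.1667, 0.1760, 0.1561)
B

Both distributions are close to uniform, making this a harder comparison.

H(A) = 2.5673 bits
H(B) = 2.5841 bits

The distribution closer to uniform has higher entropy.
Answer: B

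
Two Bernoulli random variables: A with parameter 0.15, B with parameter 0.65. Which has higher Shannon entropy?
B

For binary distributions, entropy is maximized at p=0.5 and decreases as p moves toward 0 or 1.

H(A) = H(0.15) = 0.6098 bits
H(B) = H(0.65) = 0.9341 bits

Distribution B (p=0.65) is closer to uniform (p=0.5), so it has higher entropy.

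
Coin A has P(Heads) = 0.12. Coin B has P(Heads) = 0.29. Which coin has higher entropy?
B

For binary distributions, entropy is maximized at p=0.5 and decreases as p moves toward 0 or 1.

H(A) = H(0.12) = 0.5294 bits
H(B) = H(0.29) = 0.8687 bits

Distribution B (p=0.29) is closer to uniform (p=0.5), so it has higher entropy.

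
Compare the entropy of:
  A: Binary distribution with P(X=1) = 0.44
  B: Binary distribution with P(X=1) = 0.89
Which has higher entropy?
A

For binary distributions, entropy is maximized at p=0.5 and decreases as p moves toward 0 or 1.

H(A) = H(0.44) = 0.9896 bits
H(B) = H(0.89) = 0.4999 bits

Distribution A (p=0.44) is closer to uniform (p=0.5), so it has higher entropy.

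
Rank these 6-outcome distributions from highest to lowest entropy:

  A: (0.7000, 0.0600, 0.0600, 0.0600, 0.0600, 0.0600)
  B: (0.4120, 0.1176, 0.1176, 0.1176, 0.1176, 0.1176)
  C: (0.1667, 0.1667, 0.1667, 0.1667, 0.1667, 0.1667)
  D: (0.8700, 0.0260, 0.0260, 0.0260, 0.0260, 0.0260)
C > B > A > D

Key insight: Entropy is maximized by uniform distributions and minimized by concentrated distributions.

Entropies:
  H(A) = 1.5779 bits
  H(B) = 2.3428 bits
  H(C) = 2.5850 bits
  H(D) = 0.8593 bits

Ranking: C > B > A > D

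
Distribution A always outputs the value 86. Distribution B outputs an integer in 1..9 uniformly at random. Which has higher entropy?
B

A is deterministic, so H(A) = 0. B is uniform over 9 outcomes, so H(B) = log₂(9) = 3.170 bits. Any distribution with genuine randomness has higher entropy than a deterministic one.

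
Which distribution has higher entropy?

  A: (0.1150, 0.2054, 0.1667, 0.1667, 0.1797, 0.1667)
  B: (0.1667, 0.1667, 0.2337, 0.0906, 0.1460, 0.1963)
A

Both distributions are close to uniform, making this a harder comparison.

H(A) = 2.5652 bits
H(B) = 2.5322 bits

The distribution closer to uniform has higher entropy.
Answer: A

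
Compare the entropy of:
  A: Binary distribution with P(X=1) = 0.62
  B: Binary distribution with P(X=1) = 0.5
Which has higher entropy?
B

For binary distributions, entropy is maximized at p=0.5 and decreases as p moves toward 0 or 1.

H(A) = H(0.62) = 0.9580 bits
H(B) = H(0.5) = 1.0000 bits

Distribution B (p=0.5) is closer to uniform (p=0.5), so it has higher entropy.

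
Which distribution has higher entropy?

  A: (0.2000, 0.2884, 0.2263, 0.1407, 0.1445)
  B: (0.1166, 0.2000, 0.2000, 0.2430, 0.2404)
B

Both distributions are close to uniform, making this a harder comparison.

H(A) = 2.2683 bits
H(B) = 2.2806 bits

The distribution closer to uniform has higher entropy.
Answer: B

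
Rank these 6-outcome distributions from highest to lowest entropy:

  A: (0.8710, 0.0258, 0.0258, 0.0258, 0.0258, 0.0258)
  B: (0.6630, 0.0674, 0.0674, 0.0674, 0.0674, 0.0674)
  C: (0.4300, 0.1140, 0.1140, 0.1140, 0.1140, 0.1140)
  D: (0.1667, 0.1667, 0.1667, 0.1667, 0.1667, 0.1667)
D > C > B > A

Key insight: Entropy is maximized by uniform distributions and minimized by concentrated distributions.

Entropies:
  H(A) = 0.8542 bits
  H(B) = 1.7044 bits
  H(C) = 2.3093 bits
  H(D) = 2.5850 bits

Ranking: D > C > B > A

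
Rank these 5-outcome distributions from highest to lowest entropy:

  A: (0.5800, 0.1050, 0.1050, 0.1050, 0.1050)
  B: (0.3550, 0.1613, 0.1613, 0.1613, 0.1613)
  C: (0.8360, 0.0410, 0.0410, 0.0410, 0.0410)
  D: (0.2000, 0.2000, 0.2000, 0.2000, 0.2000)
D > B > A > C

Key insight: Entropy is maximized by uniform distributions and minimized by concentrated distributions.

Entropies:
  H(A) = 1.8215 bits
  H(B) = 2.2285 bits
  H(C) = 0.9718 bits
  H(D) = 2.3219 bits

Ranking: D > B > A > C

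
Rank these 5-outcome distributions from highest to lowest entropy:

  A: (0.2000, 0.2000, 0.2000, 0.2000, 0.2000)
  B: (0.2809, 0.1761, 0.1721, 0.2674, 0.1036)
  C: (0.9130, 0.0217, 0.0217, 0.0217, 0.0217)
A > B > C

Key insight: Entropy is maximized by uniform distributions and minimized by concentrated distributions.

- Uniform distributions have maximum entropy log₂(5) = 2.3219 bits
- The more "peaked" or concentrated a distribution, the lower its entropy

Entropies:
  H(A) = 2.3219 bits
  H(B) = 2.2403 bits
  H(C) = 0.6004 bits

Ranking: A > B > C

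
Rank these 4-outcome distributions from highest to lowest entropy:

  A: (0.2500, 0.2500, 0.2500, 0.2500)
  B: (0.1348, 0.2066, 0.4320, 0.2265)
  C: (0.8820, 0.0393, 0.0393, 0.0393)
A > B > C

Key insight: Entropy is maximized by uniform distributions and minimized by concentrated distributions.

- Uniform distributions have maximum entropy log₂(4) = 2.0000 bits
- The more "peaked" or concentrated a distribution, the lower its entropy

Entropies:
  H(A) = 2.0000 bits
  H(B) = 1.8682 bits
  H(C) = 0.7106 bits

Ranking: A > B > C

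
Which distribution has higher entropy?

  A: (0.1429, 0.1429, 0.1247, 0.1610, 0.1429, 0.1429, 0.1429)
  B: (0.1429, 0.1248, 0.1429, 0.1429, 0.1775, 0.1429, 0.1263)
A

Both distributions are close to uniform, making this a harder comparison.

H(A) = 2.8040 bits
H(B) = 2.7986 bits

The distribution closer to uniform has higher entropy.
Answer: A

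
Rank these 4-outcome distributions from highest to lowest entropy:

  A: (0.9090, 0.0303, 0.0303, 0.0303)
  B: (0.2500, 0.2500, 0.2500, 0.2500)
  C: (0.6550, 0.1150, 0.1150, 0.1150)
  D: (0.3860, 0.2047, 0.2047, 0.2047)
B > D > C > A

Key insight: Entropy is maximized by uniform distributions and minimized by concentrated distributions.

Entropies:
  H(A) = 0.5840 bits
  H(B) = 2.0000 bits
  H(C) = 1.4763 bits
  H(D) = 1.9353 bits

Ranking: B > D > C > A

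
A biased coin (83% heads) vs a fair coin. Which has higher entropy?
Fair coin

The fair coin is uniform (p=0.5), maximizing binary entropy at 1 bit. The biased coin has H(0.83) ≈ 0.658 bits — its outcome is more predictable, so its entropy is lower.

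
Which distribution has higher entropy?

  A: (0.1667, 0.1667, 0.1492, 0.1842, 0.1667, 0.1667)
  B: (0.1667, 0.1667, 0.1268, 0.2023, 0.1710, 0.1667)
A

Both distributions are close to uniform, making this a harder comparison.

H(A) = 2.5823 bits
H(B) = 2.5722 bits

The distribution closer to uniform has higher entropy.
Answer: A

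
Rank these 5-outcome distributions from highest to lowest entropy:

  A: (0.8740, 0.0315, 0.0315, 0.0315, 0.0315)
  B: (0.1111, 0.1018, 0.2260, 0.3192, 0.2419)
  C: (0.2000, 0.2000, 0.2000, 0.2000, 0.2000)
C > B > A

Key insight: Entropy is maximized by uniform distributions and minimized by concentrated distributions.

- Uniform distributions have maximum entropy log₂(5) = 2.3219 bits
- The more "peaked" or concentrated a distribution, the lower its entropy

Entropies:
  H(A) = 0.7984 bits
  H(B) = 2.1938 bits
  H(C) = 2.3219 bits

Ranking: C > B > A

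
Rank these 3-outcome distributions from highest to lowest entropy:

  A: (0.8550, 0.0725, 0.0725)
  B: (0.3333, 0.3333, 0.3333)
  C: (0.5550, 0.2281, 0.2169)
B > C > A

Key insight: Entropy is maximized by uniform distributions and minimized by concentrated distributions.

- Uniform distributions have maximum entropy log₂(3) = 1.5850 bits
- The more "peaked" or concentrated a distribution, the lower its entropy

Entropies:
  H(A) = 0.7422 bits
  H(B) = 1.5850 bits
  H(C) = 1.4361 bits

Ranking: B > C > A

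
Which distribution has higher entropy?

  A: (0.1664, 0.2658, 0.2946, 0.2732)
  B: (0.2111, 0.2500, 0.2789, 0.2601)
B

Both distributions are close to uniform, making this a harder comparison.

H(A) = 1.9695 bits
H(B) = 1.9928 bits

The distribution closer to uniform has higher entropy.
Answer: B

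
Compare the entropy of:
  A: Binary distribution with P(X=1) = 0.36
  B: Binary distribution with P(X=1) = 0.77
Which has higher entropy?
A

For binary distributions, entropy is maximized at p=0.5 and decreases as p moves toward 0 or 1.

H(A) = H(0.36) = 0.9427 bits
H(B) = H(0.77) = 0.7780 bits

Distribution A (p=0.36) is closer to uniform (p=0.5), so it has higher entropy.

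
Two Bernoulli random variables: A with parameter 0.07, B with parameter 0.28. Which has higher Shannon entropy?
B

For binary distributions, entropy is maximized at p=0.5 and decreases as p moves toward 0 or 1.

H(A) = H(0.07) = 0.3659 bits
H(B) = H(0.28) = 0.8555 bits

Distribution B (p=0.28) is closer to uniform (p=0.5), so it has higher entropy.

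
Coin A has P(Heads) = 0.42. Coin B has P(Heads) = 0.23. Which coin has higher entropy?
A

For binary distributions, entropy is maximized at p=0.5 and decreases as p moves toward 0 or 1.

H(A) = H(0.42) = 0.9815 bits
H(B) = H(0.23) = 0.7780 bits

Distribution A (p=0.42) is closer to uniform (p=0.5), so it has higher entropy.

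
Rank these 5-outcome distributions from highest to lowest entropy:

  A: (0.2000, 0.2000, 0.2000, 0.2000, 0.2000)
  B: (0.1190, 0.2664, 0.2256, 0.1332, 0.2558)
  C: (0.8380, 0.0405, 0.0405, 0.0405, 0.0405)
A > B > C

Key insight: Entropy is maximized by uniform distributions and minimized by concentrated distributions.

- Uniform distributions have maximum entropy log₂(5) = 2.3219 bits
- The more "peaked" or concentrated a distribution, the lower its entropy

Entropies:
  H(A) = 2.3219 bits
  H(B) = 2.2490 bits
  H(C) = 0.9631 bits

Ranking: A > B > C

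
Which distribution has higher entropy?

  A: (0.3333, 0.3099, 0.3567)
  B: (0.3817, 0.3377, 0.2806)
A

Both distributions are close to uniform, making this a harder comparison.

H(A) = 1.5826 bits
H(B) = 1.5737 bits

The distribution closer to uniform has higher entropy.
Answer: A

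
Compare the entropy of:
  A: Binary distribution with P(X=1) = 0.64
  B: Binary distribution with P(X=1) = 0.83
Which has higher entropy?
A

For binary distributions, entropy is maximized at p=0.5 and decreases as p moves toward 0 or 1.

H(A) = H(0.64) = 0.9427 bits
H(B) = H(0.83) = 0.6577 bits

Distribution A (p=0.64) is closer to uniform (p=0.5), so it has higher entropy.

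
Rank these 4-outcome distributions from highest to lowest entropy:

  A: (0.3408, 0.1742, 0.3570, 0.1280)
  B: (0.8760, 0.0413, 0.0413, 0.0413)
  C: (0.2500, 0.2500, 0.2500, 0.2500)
C > A > B

Key insight: Entropy is maximized by uniform distributions and minimized by concentrated distributions.

- Uniform distributions have maximum entropy log₂(4) = 2.0000 bits
- The more "peaked" or concentrated a distribution, the lower its entropy

Entropies:
  H(A) = 1.8785 bits
  H(B) = 0.7373 bits
  H(C) = 2.0000 bits

Ranking: C > A > B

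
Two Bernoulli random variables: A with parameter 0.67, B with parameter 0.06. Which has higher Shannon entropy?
A

For binary distributions, entropy is maximized at p=0.5 and decreases as p moves toward 0 or 1.

H(A) = H(0.67) = 0.9149 bits
H(B) = H(0.06) = 0.3274 bits

Distribution A (p=0.67) is closer to uniform (p=0.5), so it has higher entropy.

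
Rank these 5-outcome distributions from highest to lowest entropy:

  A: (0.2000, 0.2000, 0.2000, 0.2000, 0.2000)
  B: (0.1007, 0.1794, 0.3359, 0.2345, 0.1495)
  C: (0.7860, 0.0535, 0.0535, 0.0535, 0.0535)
A > B > C

Key insight: Entropy is maximized by uniform distributions and minimized by concentrated distributions.

- Uniform distributions have maximum entropy log₂(5) = 2.3219 bits
- The more "peaked" or concentrated a distribution, the lower its entropy

Entropies:
  H(A) = 2.3219 bits
  H(B) = 2.2075 bits
  H(C) = 1.1771 bits

Ranking: A > B > C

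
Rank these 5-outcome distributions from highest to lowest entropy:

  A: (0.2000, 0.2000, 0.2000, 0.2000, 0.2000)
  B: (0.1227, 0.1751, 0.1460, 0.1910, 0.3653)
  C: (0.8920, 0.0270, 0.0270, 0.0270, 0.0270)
A > B > C

Key insight: Entropy is maximized by uniform distributions and minimized by concentrated distributions.

- Uniform distributions have maximum entropy log₂(5) = 2.3219 bits
- The more "peaked" or concentrated a distribution, the lower its entropy

Entropies:
  H(A) = 2.3219 bits
  H(B) = 2.2036 bits
  H(C) = 0.7099 bits

Ranking: A > B > C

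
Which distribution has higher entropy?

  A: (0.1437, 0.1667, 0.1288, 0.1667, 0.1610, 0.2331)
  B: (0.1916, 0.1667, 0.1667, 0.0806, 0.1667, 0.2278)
A

Both distributions are close to uniform, making this a harder comparison.

H(A) = 2.5587 bits
H(B) = 2.5282 bits

The distribution closer to uniform has higher entropy.
Answer: A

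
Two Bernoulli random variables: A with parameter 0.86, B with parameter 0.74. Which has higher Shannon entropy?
B

For binary distributions, entropy is maximized at p=0.5 and decreases as p moves toward 0 or 1.

H(A) = H(0.86) = 0.5842 bits
H(B) = H(0.74) = 0.8267 bits

Distribution B (p=0.74) is closer to uniform (p=0.5), so it has higher entropy.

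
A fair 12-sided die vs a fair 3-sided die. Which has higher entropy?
12-sided die

Both are uniform distributions; for uniform over n outcomes, H = log₂(n). H(12-sided) = log₂(12) = 3.585 bits and H(3-sided) = log₂(3) = 1.585 bits. More outcomes in a uniform distribution means higher entropy.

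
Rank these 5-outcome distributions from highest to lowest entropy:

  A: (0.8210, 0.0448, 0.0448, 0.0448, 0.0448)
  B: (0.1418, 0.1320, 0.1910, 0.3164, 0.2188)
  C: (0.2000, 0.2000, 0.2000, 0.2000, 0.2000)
C > B > A

Key insight: Entropy is maximized by uniform distributions and minimized by concentrated distributions.

- Uniform distributions have maximum entropy log₂(5) = 2.3219 bits
- The more "peaked" or concentrated a distribution, the lower its entropy

Entropies:
  H(A) = 1.0359 bits
  H(B) = 2.2463 bits
  H(C) = 2.3219 bits

Ranking: C > B > A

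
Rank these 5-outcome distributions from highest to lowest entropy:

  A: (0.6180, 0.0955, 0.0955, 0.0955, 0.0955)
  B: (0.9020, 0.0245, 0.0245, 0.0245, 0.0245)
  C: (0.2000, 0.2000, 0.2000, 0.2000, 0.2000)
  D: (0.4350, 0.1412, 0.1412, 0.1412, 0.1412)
C > D > A > B

Key insight: Entropy is maximized by uniform distributions and minimized by concentrated distributions.

Entropies:
  H(A) = 1.7234 bits
  H(B) = 0.6586 bits
  H(C) = 2.3219 bits
  H(D) = 2.1178 bits

Ranking: C > D > A > B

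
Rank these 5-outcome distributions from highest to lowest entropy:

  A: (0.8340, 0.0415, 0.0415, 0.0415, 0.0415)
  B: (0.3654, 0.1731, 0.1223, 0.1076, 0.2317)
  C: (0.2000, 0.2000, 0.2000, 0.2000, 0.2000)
C > B > A

Key insight: Entropy is maximized by uniform distributions and minimized by concentrated distributions.

- Uniform distributions have maximum entropy log₂(5) = 2.3219 bits
- The more "peaked" or concentrated a distribution, the lower its entropy

Entropies:
  H(A) = 0.9805 bits
  H(B) = 2.1743 bits
  H(C) = 2.3219 bits

Ranking: C > B > A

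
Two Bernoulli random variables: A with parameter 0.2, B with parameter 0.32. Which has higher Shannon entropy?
B

For binary distributions, entropy is maximized at p=0.5 and decreases as p moves toward 0 or 1.

H(A) = H(0.2) = 0.7219 bits
H(B) = H(0.32) = 0.9044 bits

Distribution B (p=0.32) is closer to uniform (p=0.5), so it has higher entropy.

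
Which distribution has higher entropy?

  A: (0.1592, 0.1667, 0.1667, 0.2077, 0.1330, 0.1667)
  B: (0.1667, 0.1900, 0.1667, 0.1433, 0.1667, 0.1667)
B

Both distributions are close to uniform, making this a harder comparison.

H(A) = 2.5727 bits
H(B) = 2.5802 bits

The distribution closer to uniform has higher entropy.
Answer: B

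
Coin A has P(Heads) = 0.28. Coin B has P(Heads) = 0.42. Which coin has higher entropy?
B

For binary distributions, entropy is maximized at p=0.5 and decreases as p moves toward 0 or 1.

H(A) = H(0.28) = 0.8555 bits
H(B) = H(0.42) = 0.9815 bits

Distribution B (p=0.42) is closer to uniform (p=0.5), so it has higher entropy.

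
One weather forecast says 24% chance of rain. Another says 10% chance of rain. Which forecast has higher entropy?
24% forecast

Treat each forecast as a Bernoulli distribution. Binary entropy is maximized at p=0.5 and falls off symmetrically toward 0 or 1. The 24% forecast is closer to 50%, so it is more uncertain. H(24%) ≈ 0.795 bits, H(10%) ≈ 0.469 bits.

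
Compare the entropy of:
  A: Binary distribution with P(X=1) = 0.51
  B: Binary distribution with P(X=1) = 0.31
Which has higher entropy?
A

For binary distributions, entropy is maximized at p=0.5 and decreases as p moves toward 0 or 1.

H(A) = H(0.51) = 0.9997 bits
H(B) = H(0.31) = 0.8932 bits

Distribution A (p=0.51) is closer to uniform (p=0.5), so it has higher entropy.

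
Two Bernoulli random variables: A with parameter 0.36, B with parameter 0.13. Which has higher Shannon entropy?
A

For binary distributions, entropy is maximized at p=0.5 and decreases as p moves toward 0 or 1.

H(A) = H(0.36) = 0.9427 bits
H(B) = H(0.13) = 0.5574 bits

Distribution A (p=0.36) is closer to uniform (p=0.5), so it has higher entropy.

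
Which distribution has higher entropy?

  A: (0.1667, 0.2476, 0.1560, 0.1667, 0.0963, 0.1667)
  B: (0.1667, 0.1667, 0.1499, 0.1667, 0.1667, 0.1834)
B

Both distributions are close to uniform, making this a harder comparison.

H(A) = 2.5345 bits
H(B) = 2.5825 bits

The distribution closer to uniform has higher entropy.
Answer: B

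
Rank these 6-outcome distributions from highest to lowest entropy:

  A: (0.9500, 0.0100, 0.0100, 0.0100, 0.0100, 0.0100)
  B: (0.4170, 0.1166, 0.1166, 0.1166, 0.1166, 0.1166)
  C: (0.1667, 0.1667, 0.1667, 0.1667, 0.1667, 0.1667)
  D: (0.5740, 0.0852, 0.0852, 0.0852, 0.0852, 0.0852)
C > B > D > A

Key insight: Entropy is maximized by uniform distributions and minimized by concentrated distributions.

Entropies:
  H(A) = 0.4025 bits
  H(B) = 2.3337 bits
  H(C) = 2.5850 bits
  H(D) = 1.9733 bits

Ranking: C > B > D > A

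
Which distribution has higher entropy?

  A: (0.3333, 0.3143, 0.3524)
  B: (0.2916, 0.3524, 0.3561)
A

Both distributions are close to uniform, making this a harder comparison.

H(A) = 1.5834 bits
H(B) = 1.5792 bits

The distribution closer to uniform has higher entropy.
Answer: A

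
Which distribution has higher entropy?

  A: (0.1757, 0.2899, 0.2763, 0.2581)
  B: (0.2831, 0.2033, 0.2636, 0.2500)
B

Both distributions are close to uniform, making this a harder comparison.

H(A) = 1.9757 bits
H(B) = 1.9897 bits

The distribution closer to uniform has higher entropy.
Answer: B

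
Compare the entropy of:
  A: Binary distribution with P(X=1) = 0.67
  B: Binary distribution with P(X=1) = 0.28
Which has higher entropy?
A

For binary distributions, entropy is maximized at p=0.5 and decreases as p moves toward 0 or 1.

H(A) = H(0.67) = 0.9149 bits
H(B) = H(0.28) = 0.8555 bits

Distribution A (p=0.67) is closer to uniform (p=0.5), so it has higher entropy.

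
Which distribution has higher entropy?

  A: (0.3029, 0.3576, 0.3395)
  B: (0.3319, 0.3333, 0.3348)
B

Both distributions are close to uniform, making this a harder comparison.

H(A) = 1.5816 bits
H(B) = 1.5850 bits

The distribution closer to uniform has higher entropy.
Answer: B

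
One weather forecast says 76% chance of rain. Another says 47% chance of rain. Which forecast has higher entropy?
47% forecast

Treat each forecast as a Bernoulli distribution. Binary entropy is maximized at p=0.5 and falls off symmetrically toward 0 or 1. The 47% forecast is closer to 50%, so it is more uncertain. H(76%) ≈ 0.795 bits, H(47%) ≈ 0.997 bits.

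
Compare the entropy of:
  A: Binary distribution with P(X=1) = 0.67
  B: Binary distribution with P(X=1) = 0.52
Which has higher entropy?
B

For binary distributions, entropy is maximized at p=0.5 and decreases as p moves toward 0 or 1.

H(A) = H(0.67) = 0.9149 bits
H(B) = H(0.52) = 0.9988 bits

Distribution B (p=0.52) is closer to uniform (p=0.5), so it has higher entropy.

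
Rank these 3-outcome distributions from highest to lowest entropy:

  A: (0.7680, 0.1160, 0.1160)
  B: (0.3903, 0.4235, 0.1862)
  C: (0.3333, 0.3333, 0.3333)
C > B > A

Key insight: Entropy is maximized by uniform distributions and minimized by concentrated distributions.

- Uniform distributions have maximum entropy log₂(3) = 1.5850 bits
- The more "peaked" or concentrated a distribution, the lower its entropy

Entropies:
  H(A) = 1.0135 bits
  H(B) = 1.5063 bits
  H(C) = 1.5850 bits

Ranking: C > B > A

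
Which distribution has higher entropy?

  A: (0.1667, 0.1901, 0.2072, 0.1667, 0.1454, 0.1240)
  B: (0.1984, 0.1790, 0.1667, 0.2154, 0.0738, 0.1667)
A

Both distributions are close to uniform, making this a harder comparison.

H(A) = 2.5654 bits
H(B) = 2.5235 bits

The distribution closer to uniform has higher entropy.
Answer: A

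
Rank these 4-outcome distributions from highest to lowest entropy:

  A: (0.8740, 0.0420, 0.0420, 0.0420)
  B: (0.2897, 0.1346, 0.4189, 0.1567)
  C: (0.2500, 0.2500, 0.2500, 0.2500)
C > B > A

Key insight: Entropy is maximized by uniform distributions and minimized by concentrated distributions.

- Uniform distributions have maximum entropy log₂(4) = 2.0000 bits
- The more "peaked" or concentrated a distribution, the lower its entropy

Entropies:
  H(A) = 0.7461 bits
  H(B) = 1.8521 bits
  H(C) = 2.0000 bits

Ranking: C > B > A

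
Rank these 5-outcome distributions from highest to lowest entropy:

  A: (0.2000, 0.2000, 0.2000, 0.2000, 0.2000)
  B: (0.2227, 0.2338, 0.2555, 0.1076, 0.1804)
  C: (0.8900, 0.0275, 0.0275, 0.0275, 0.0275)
A > B > C

Key insight: Entropy is maximized by uniform distributions and minimized by concentrated distributions.

- Uniform distributions have maximum entropy log₂(5) = 2.3219 bits
- The more "peaked" or concentrated a distribution, the lower its entropy

Entropies:
  H(A) = 2.3219 bits
  H(B) = 2.2675 bits
  H(C) = 0.7199 bits

Ranking: A > B > C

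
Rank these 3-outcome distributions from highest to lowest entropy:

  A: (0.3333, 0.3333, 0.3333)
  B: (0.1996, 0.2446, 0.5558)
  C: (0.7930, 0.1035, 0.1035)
A > B > C

Key insight: Entropy is maximized by uniform distributions and minimized by concentrated distributions.

- Uniform distributions have maximum entropy log₂(3) = 1.5850 bits
- The more "peaked" or concentrated a distribution, the lower its entropy

Entropies:
  H(A) = 1.5850 bits
  H(B) = 1.4319 bits
  H(C) = 0.9427 bits

Ranking: A > B > C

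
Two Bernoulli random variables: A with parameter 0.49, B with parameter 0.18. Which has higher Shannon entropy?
A

For binary distributions, entropy is maximized at p=0.5 and decreases as p moves toward 0 or 1.

H(A) = H(0.49) = 0.9997 bits
H(B) = H(0.18) = 0.6801 bits

Distribution A (p=0.49) is closer to uniform (p=0.5), so it has higher entropy.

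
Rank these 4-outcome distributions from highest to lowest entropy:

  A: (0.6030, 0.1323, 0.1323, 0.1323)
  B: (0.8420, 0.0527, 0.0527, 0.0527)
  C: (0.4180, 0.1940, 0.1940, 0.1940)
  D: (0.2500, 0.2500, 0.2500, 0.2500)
D > C > A > B

Key insight: Entropy is maximized by uniform distributions and minimized by concentrated distributions.

Entropies:
  H(A) = 1.5984 bits
  H(B) = 0.8799 bits
  H(C) = 1.9030 bits
  H(D) = 2.0000 bits

Ranking: D > C > A > B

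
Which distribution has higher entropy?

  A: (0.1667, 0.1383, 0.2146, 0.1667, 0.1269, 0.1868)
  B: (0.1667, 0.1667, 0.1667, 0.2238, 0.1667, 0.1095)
A

Both distributions are close to uniform, making this a harder comparison.

H(A) = 2.5630 bits
H(B) = 2.5561 bits

The distribution closer to uniform has higher entropy.
Answer: A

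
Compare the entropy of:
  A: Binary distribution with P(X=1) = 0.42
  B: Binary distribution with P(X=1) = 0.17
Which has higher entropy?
A

For binary distributions, entropy is maximized at p=0.5 and decreases as p moves toward 0 or 1.

H(A) = H(0.42) = 0.9815 bits
H(B) = H(0.17) = 0.6577 bits

Distribution A (p=0.42) is closer to uniform (p=0.5), so it has higher entropy.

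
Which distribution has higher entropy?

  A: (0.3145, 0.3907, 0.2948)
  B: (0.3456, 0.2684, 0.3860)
A

Both distributions are close to uniform, making this a harder comparison.

H(A) = 1.5741 bits
H(B) = 1.5692 bits

The distribution closer to uniform has higher entropy.
Answer: A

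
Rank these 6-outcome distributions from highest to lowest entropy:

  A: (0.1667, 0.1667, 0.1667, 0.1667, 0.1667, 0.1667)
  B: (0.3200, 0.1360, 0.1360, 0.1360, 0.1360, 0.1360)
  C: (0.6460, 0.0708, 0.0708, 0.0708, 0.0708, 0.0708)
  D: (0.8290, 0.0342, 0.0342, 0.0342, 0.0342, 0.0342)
A > B > C > D

Key insight: Entropy is maximized by uniform distributions and minimized by concentrated distributions.

Entropies:
  H(A) = 2.5850 bits
  H(B) = 2.4833 bits
  H(C) = 1.7596 bits
  H(D) = 1.0570 bits

Ranking: A > B > C > D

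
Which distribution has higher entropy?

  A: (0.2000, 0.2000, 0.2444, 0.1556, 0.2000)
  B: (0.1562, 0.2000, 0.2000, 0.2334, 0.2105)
B

Both distributions are close to uniform, making this a harder comparison.

H(A) = 2.3076 bits
H(B) = 2.3102 bits

The distribution closer to uniform has higher entropy.
Answer: B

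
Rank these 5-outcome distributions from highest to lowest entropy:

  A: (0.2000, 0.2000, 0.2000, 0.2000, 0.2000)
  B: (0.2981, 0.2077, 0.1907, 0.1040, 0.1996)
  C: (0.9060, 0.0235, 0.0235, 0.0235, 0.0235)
A > B > C

Key insight: Entropy is maximized by uniform distributions and minimized by concentrated distributions.

- Uniform distributions have maximum entropy log₂(5) = 2.3219 bits
- The more "peaked" or concentrated a distribution, the lower its entropy

Entropies:
  H(A) = 2.3219 bits
  H(B) = 2.2509 bits
  H(C) = 0.6377 bits

Ranking: A > B > C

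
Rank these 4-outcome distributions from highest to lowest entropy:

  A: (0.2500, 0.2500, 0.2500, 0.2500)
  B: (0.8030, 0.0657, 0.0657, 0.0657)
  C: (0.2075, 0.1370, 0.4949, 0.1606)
A > C > B

Key insight: Entropy is maximized by uniform distributions and minimized by concentrated distributions.

- Uniform distributions have maximum entropy log₂(4) = 2.0000 bits
- The more "peaked" or concentrated a distribution, the lower its entropy

Entropies:
  H(A) = 2.0000 bits
  H(B) = 1.0281 bits
  H(C) = 1.7896 bits

Ranking: A > C > B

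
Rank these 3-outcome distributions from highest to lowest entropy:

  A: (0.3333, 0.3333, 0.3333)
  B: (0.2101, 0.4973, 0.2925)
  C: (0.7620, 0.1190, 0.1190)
A > B > C

Key insight: Entropy is maximized by uniform distributions and minimized by concentrated distributions.

- Uniform distributions have maximum entropy log₂(3) = 1.5850 bits
- The more "peaked" or concentrated a distribution, the lower its entropy

Entropies:
  H(A) = 1.5850 bits
  H(B) = 1.4929 bits
  H(C) = 1.0297 bits

Ranking: A > B > C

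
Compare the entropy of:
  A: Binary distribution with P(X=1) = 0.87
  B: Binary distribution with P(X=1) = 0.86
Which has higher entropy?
B

For binary distributions, entropy is maximized at p=0.5 and decreases as p moves toward 0 or 1.

H(A) = H(0.87) = 0.5574 bits
H(B) = H(0.86) = 0.5842 bits

Distribution B (p=0.86) is closer to uniform (p=0.5), so it has higher entropy.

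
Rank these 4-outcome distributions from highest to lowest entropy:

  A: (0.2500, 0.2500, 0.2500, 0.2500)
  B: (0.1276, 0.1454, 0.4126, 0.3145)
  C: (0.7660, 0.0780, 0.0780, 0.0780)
A > B > C

Key insight: Entropy is maximized by uniform distributions and minimized by concentrated distributions.

- Uniform distributions have maximum entropy log₂(4) = 2.0000 bits
- The more "peaked" or concentrated a distribution, the lower its entropy

Entropies:
  H(A) = 2.0000 bits
  H(B) = 1.8353 bits
  H(C) = 1.1558 bits

Ranking: A > B > C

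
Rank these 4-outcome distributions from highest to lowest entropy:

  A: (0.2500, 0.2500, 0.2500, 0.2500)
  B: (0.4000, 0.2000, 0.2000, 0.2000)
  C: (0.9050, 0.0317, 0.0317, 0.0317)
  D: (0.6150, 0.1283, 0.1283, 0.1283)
A > B > D > C

Key insight: Entropy is maximized by uniform distributions and minimized by concentrated distributions.

Entropies:
  H(A) = 2.0000 bits
  H(B) = 1.9219 bits
  H(C) = 0.6035 bits
  H(D) = 1.5717 bits

Ranking: A > B > D > C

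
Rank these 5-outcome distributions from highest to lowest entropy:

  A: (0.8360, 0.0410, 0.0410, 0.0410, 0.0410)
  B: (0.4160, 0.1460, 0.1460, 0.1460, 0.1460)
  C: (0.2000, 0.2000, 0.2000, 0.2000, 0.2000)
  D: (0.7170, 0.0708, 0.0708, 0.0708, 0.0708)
C > B > D > A

Key insight: Entropy is maximized by uniform distributions and minimized by concentrated distributions.

Entropies:
  H(A) = 0.9718 bits
  H(B) = 2.1475 bits
  H(C) = 2.3219 bits
  H(D) = 1.4255 bits

Ranking: C > B > D > A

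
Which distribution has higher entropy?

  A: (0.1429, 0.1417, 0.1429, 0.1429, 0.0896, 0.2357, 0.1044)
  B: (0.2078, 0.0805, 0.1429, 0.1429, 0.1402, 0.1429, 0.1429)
B

Both distributions are close to uniform, making this a harder comparison.

H(A) = 2.7463 bits
H(B) = 2.7653 bits

The distribution closer to uniform has higher entropy.
Answer: B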